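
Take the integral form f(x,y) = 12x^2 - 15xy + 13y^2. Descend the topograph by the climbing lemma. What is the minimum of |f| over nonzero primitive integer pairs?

translate: b→9 (≡-15 mod 24), so (12,-15,13)→(12,9,10)
flip: (12,9,10)→(10,-9,12)
reduced (well bottom): (10,-9,12) with a≤c, −a<b≤a
well minimum = a = 10

10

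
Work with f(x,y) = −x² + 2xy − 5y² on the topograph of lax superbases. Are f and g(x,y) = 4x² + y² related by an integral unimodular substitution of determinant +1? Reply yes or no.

D₁ = -16, D₂ = -16
f is negative-definite; reduce −f:
−f: translate: b→0 (≡-2 mod 2), so (1,-2,5)→(1,0,4)
−f: reduced (well bottom): (1,0,4) with a≤c, −a<b≤a
flip sign back: reduced form of f is (-1,0,-4)
g: flip: (4,0,1)→(1,0,4)
g: reduced (well bottom): (1,0,4) with a≤c, −a<b≤a
reduced forms (-1, 0, -4) vs (1, 0, 4) ⇒ inequivalent

no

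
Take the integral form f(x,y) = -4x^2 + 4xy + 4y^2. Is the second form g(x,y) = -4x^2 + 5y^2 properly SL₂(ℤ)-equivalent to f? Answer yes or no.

D₁ = 80, D₂ = 80
river cycle of f (length 2): (4, 4, -4), (-4, 4, 4)
river cycle of g (length 2): (-4, 8, 1), (1, 8, -4)
cycles differ ⇒ inequivalent

no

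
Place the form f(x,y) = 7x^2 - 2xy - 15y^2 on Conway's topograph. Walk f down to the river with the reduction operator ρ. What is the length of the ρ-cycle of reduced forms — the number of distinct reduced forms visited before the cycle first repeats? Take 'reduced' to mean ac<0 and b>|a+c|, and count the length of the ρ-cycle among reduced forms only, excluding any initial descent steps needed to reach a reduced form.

D = 424, ⌊√D⌋ = 20
descent: ρ → (-15,2,7)
descent: ρ → (7,12,-10)  [lands on river]
river: ρ → (-10,8,9)
river: ρ → (9,10,-9)
river: ρ → (-9,8,10)
river: ρ → (10,12,-7)
river: ρ → (-7,16,6)
river: ρ → (6,20,-1)
river: ρ → (-1,20,6)
river: ρ → (6,16,-7)
river: ρ → (-7,12,10)
river: ρ → (10,8,-9)
river: ρ → (-9,10,9)
river: ρ → (9,8,-10)
river: ρ → (-10,12,7)
river: ρ → (7,16,-6)
river: ρ → (-6,20,1)
river: ρ → (1,20,-6)
river: ρ → (-6,16,7)
ρ-cycle length = 18 (tail of 2 descent steps not counted)

18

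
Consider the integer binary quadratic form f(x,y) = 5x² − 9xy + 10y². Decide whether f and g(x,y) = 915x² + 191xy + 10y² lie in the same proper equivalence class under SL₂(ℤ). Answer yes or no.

D₁ = -119, D₂ = -119
f: translate: b→1 (≡-9 mod 10), so (5,-9,10)→(5,1,6)
f: reduced (well bottom): (5,1,6) with a≤c, −a<b≤a
g: flip: (915,191,10)→(10,-191,915)
g: translate: b→9 (≡-191 mod 20), so (10,-191,915)→(10,9,5)
g: flip: (10,9,5)→(5,-9,10)
g: translate: b→1 (≡-9 mod 10), so (5,-9,10)→(5,1,6)
g: reduced (well bottom): (5,1,6) with a≤c, −a<b≤a
reduced forms (5, 1, 6) vs (5, 1, 6) ⇒ equivalent

yes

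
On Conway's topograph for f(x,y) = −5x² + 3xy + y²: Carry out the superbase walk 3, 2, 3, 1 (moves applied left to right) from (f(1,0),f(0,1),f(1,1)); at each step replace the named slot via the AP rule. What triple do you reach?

start (-5,1,-1) = (f(1,0),f(0,1),f(1,1))
replace slot 3: 2·((-5)+1) − (-1) = -7 → (-5,1,-7)
replace slot 2: 2·((-5)+(-7)) − 1 = -25 → (-5,-25,-7)
replace slot 3: 2·((-5)+(-25)) − (-7) = -53 → (-5,-25,-53)
replace slot 1: 2·((-25)+(-53)) − (-5) = -151 → (-151,-25,-53)

-151,-25,-53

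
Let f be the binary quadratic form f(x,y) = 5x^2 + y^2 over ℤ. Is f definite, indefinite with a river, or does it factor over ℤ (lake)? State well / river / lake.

D = b²−4ac = 0² − 4·5·1 = -20
D < 0 ⇒ definite ⇒ every region one sign ⇒ single well

well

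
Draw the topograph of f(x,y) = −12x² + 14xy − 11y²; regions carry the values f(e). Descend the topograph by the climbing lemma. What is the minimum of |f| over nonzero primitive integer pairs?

translate: b→10 (≡-14 mod 24), so (12,-14,11)→(12,10,9)
flip: (12,10,9)→(9,-10,12)
translate: b→8 (≡-10 mod 18), so (9,-10,12)→(9,8,11)
reduced (well bottom): (9,8,11) with a≤c, −a<b≤a
well minimum |f| = |-9| = 9 (negative-definite)

9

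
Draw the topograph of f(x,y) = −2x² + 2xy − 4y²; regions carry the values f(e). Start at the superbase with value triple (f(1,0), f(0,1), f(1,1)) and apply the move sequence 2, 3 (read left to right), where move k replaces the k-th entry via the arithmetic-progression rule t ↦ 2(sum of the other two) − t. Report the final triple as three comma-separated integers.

start (-2,-4,-4) = (f(1,0),f(0,1),f(1,1))
replace slot 2: 2·((-2)+(-4)) − (-4) = -8 → (-2,-8,-4)
replace slot 3: 2·((-2)+(-8)) − (-4) = -16 → (-2,-8,-16)

-2,-8,-16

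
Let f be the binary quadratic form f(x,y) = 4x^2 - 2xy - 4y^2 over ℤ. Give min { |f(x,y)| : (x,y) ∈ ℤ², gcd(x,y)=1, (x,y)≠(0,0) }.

descent: ρ → (-4,2,4)  [lands on river]
river: ρ → (4,6,-2)
river: ρ → (-2,6,4)
river: ρ → (4,2,-4)
river: ρ → (-4,6,2)
river: ρ → (2,6,-4)
closes: descent 1, river 6
min |a| on river = 2

2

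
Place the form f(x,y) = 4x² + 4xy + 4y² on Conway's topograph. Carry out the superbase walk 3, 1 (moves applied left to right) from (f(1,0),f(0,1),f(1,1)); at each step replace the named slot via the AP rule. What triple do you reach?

start (4,4,12) = (f(1,0),f(0,1),f(1,1))
replace slot 3: 2·(4+4) − 12 = 4 → (4,4,4)
replace slot 1: 2·(4+4) − 4 = 12 → (12,4,4)

12,4,4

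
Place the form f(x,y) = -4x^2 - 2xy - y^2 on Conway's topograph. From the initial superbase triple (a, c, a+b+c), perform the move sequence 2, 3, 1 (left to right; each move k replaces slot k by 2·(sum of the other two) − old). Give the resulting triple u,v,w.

start (-4,-1,-7) = (f(1,0),f(0,1),f(1,1))
replace slot 2: 2·((-4)+(-7)) − (-1) = -21 → (-4,-21,-7)
replace slot 3: 2·((-4)+(-21)) − (-7) = -43 → (-4,-21,-43)
replace slot 1: 2·((-21)+(-43)) − (-4) = -124 → (-124,-21,-43)

-124,-21,-43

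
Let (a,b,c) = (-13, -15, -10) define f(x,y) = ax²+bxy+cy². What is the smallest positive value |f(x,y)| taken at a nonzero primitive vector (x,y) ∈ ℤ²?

translate: b→-11 (≡15 mod 26), so (13,15,10)→(13,-11,8)
flip: (13,-11,8)→(8,11,13)
translate: b→-5 (≡11 mod 16), so (8,11,13)→(8,-5,10)
reduced (well bottom): (8,-5,10) with a≤c, −a<b≤a
well minimum |f| = |-8| = 8 (negative-definite)

8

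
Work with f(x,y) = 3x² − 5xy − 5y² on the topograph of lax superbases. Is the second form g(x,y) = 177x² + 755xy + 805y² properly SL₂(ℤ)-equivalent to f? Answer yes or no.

D₁ = 85, D₂ = 85
river cycle of f (length 6): (-5, 5, 3), (3, 7, -3), (-3, 5, 5), (5, 5, -3), (-3, 7, 3), (3, 5, -5)
river cycle of g (length 6): (3, 7, -3), (-3, 5, 5), (5, 5, -3), (-3, 7, 3), (3, 5, -5), (-5, 5, 3)
cycles coincide ⇒ equivalent

yes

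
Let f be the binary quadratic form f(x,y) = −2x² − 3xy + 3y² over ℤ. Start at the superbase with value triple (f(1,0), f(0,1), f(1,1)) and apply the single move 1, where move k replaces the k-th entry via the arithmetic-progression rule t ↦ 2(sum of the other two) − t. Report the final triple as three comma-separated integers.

start (-2,3,-2) = (f(1,0),f(0,1),f(1,1))
replace slot 1: 2·(3+(-2)) − (-2) = 4 → (4,3,-2)

4,3,-2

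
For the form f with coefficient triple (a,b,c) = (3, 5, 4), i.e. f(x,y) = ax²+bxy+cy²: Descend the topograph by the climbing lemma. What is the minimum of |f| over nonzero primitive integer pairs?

translate: b→-1 (≡5 mod 6), so (3,5,4)→(3,-1,2)
flip: (3,-1,2)→(2,1,3)
reduced (well bottom): (2,1,3) with a≤c, −a<b≤a
well minimum = a = 2

2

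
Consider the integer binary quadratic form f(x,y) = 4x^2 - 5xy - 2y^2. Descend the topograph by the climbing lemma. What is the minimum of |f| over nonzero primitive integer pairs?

descent: ρ → (-2,5,4)  [lands on river]
river: ρ → (4,3,-3)
river: ρ → (-3,3,4)
river: ρ → (4,5,-2)
river: ρ → (-2,7,1)
river: ρ → (1,7,-2)
closes: descent 1, river 6
min |a| on river = 1

1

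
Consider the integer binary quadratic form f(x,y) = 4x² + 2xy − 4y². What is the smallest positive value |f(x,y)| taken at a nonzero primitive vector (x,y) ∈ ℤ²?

river: ρ → (-4,6,2)
river: ρ → (2,6,-4)
river: ρ → (-4,2,4)
river: ρ → (4,6,-2)
river: ρ → (-2,6,4)
river: ρ → (4,2,-4)
closes: descent 0, river 6
min |a| on river = 2

2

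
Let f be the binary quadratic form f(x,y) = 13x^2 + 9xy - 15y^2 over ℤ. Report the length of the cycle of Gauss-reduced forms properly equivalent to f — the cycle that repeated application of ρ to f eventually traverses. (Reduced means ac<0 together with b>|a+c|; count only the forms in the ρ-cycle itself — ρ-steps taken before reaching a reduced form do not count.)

D = 861, ⌊√D⌋ = 29
river: ρ → (-15,21,7)
river: ρ → (7,21,-15)
river: ρ → (-15,9,13)
river: ρ → (13,17,-11)
river: ρ → (-11,27,3)
river: ρ → (3,27,-11)
river: ρ → (-11,17,13)
river: ρ → (13,9,-15)
ρ-cycle length = 8 (tail of 0 descent steps not counted)

8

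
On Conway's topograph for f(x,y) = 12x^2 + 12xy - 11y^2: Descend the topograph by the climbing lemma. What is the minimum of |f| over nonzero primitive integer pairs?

river: ρ → (-11,10,13)
river: ρ → (13,16,-8)
river: ρ → (-8,16,13)
river: ρ → (13,10,-11)
river: ρ → (-11,12,12)
river: ρ → (12,12,-11)
closes: descent 0, river 6
min |a| on river = 8

8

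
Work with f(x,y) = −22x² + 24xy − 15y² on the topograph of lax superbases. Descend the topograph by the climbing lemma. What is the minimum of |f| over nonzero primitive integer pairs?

translate: b→20 (≡-24 mod 44), so (22,-24,15)→(22,20,13)
flip: (22,20,13)→(13,-20,22)
translate: b→6 (≡-20 mod 26), so (13,-20,22)→(13,6,15)
reduced (well bottom): (13,6,15) with a≤c, −a<b≤a
well minimum |f| = |-13| = 13 (negative-definite)

13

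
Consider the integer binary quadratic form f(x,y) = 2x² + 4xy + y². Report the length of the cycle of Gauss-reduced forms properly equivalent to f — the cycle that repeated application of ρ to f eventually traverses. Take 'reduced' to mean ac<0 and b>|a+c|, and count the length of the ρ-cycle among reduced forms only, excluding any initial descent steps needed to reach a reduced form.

D = 8, ⌊√D⌋ = 2
descent: ρ → (1,2,-1)  [lands on river]
river: ρ → (-1,2,1)
ρ-cycle length = 2 (tail of 1 descent step not counted)

2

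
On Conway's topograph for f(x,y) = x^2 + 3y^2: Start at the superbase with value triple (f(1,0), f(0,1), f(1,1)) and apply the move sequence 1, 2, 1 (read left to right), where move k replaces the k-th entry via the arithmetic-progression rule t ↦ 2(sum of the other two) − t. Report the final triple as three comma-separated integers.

start (1,3,4) = (f(1,0),f(0,1),f(1,1))
replace slot 1: 2·(3+4) − 1 = 13 → (13,3,4)
replace slot 2: 2·(13+4) − 3 = 31 → (13,31,4)
replace slot 1: 2·(31+4) − 13 = 57 → (57,31,4)

57,31,4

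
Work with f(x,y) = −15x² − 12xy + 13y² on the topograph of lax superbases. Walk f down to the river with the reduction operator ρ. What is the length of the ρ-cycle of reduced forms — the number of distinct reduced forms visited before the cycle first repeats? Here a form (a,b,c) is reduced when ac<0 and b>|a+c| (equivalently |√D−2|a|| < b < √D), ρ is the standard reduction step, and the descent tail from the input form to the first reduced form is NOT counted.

D = 924, ⌊√D⌋ = 30
descent: ρ → (13,12,-15)  [lands on river]
river: ρ → (-15,18,10)
river: ρ → (10,22,-11)
river: ρ → (-11,22,10)
river: ρ → (10,18,-15)
river: ρ → (-15,12,13)
river: ρ → (13,14,-14)
river: ρ → (-14,14,13)
ρ-cycle length = 8 (tail of 1 descent step not counted)

8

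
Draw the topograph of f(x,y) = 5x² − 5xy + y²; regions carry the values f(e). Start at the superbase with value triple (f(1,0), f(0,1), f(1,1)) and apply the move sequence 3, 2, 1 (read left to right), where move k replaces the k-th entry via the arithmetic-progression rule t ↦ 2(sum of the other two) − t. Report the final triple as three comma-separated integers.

start (5,1,1) = (f(1,0),f(0,1),f(1,1))
replace slot 3: 2·(5+1) − 1 = 11 → (5,1,11)
replace slot 2: 2·(5+11) − 1 = 31 → (5,31,11)
replace slot 1: 2·(31+11) − 5 = 79 → (79,31,11)

79,31,11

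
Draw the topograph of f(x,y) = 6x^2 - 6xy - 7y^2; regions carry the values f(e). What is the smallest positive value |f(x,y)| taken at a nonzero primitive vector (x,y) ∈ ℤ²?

descent: ρ → (-7,6,6)  [lands on river]
river: ρ → (6,6,-7)
river: ρ → (-7,8,5)
river: ρ → (5,12,-3)
river: ρ → (-3,12,5)
river: ρ → (5,8,-7)
closes: descent 1, river 6
min |a| on river = 3

3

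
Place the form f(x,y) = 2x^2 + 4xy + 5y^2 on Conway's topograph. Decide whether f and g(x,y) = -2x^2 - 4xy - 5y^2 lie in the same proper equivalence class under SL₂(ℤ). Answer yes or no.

D₁ = -24, D₂ = -24
f: translate: b→0 (≡4 mod 4), so (2,4,5)→(2,0,3)
f: reduced (well bottom): (2,0,3) with a≤c, −a<b≤a
g is negative-definite; reduce −g:
−g: translate: b→0 (≡4 mod 4), so (2,4,5)→(2,0,3)
−g: reduced (well bottom): (2,0,3) with a≤c, −a<b≤a
flip sign back: reduced form of g is (-2,0,-3)
reduced forms (2, 0, 3) vs (-2, 0, -3) ⇒ inequivalent

no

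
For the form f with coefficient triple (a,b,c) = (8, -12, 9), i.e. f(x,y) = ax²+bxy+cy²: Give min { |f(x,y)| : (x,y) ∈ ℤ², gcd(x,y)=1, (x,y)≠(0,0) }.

translate: b→4 (≡-12 mod 16), so (8,-12,9)→(8,4,5)
flip: (8,4,5)→(5,-4,8)
reduced (well bottom): (5,-4,8) with a≤c, −a<b≤a
well minimum = a = 5

5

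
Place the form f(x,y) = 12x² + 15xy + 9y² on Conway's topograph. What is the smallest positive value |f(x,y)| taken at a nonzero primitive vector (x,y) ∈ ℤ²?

translate: b→-9 (≡15 mod 24), so (12,15,9)→(12,-9,6)
flip: (12,-9,6)→(6,9,12)
translate: b→-3 (≡9 mod 12), so (6,9,12)→(6,-3,9)
reduced (well bottom): (6,-3,9) with a≤c, −a<b≤a
well minimum = a = 6

6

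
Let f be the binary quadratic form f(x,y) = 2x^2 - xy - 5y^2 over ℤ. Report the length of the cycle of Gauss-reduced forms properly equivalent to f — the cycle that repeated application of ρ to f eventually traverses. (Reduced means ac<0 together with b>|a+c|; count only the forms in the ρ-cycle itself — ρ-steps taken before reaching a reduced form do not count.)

D = 41, ⌊√D⌋ = 6
descent: ρ → (-5,1,2)
descent: ρ → (2,3,-4)  [lands on river]
river: ρ → (-4,5,1)
river: ρ → (1,5,-4)
river: ρ → (-4,3,2)
river: ρ → (2,5,-2)
river: ρ → (-2,3,4)
river: ρ → (4,5,-1)
river: ρ → (-1,5,4)
river: ρ → (4,3,-2)
river: ρ → (-2,5,2)
ρ-cycle length = 10 (tail of 2 descent steps not counted)

10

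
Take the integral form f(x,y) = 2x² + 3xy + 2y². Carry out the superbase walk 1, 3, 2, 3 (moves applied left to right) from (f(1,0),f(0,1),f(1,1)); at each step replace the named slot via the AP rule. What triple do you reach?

start (2,2,7) = (f(1,0),f(0,1),f(1,1))
replace slot 1: 2·(2+7) − 2 = 16 → (16,2,7)
replace slot 3: 2·(16+2) − 7 = 29 → (16,2,29)
replace slot 2: 2·(16+29) − 2 = 88 → (16,88,29)
replace slot 3: 2·(16+88) − 29 = 179 → (16,88,179)

16,88,179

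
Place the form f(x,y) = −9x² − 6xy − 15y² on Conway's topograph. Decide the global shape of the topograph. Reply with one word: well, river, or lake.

D = b²−4ac = (-6)² − 4·(-9)·(-15) = -504
D < 0 ⇒ definite ⇒ every region one sign ⇒ single well

well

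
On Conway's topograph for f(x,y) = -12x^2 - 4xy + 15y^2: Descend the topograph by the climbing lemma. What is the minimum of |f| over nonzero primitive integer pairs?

descent: ρ → (15,4,-12)  [lands on river]
river: ρ → (-12,20,7)
river: ρ → (7,22,-9)
river: ρ → (-9,14,15)
river: ρ → (15,16,-8)
river: ρ → (-8,16,15)
river: ρ → (15,14,-9)
river: ρ → (-9,22,7)
river: ρ → (7,20,-12)
river: ρ → (-12,4,15)
river: ρ → (15,26,-1)
river: ρ → (-1,26,15)
closes: descent 1, river 12
min |a| on river = 1

1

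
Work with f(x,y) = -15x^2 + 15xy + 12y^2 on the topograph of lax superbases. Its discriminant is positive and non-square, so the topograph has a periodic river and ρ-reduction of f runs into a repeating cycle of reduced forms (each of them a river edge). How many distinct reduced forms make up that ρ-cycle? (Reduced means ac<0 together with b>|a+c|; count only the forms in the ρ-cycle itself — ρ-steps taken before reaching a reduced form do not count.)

D = 945, ⌊√D⌋ = 30
river: ρ → (12,9,-18)
river: ρ → (-18,27,3)
river: ρ → (3,27,-18)
river: ρ → (-18,9,12)
river: ρ → (12,15,-15)
river: ρ → (-15,15,12)
ρ-cycle length = 6 (tail of 0 descent steps not counted)

6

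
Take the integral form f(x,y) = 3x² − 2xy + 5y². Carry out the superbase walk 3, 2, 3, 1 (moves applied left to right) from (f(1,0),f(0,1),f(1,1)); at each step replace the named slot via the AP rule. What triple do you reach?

start (3,5,6) = (f(1,0),f(0,1),f(1,1))
replace slot 3: 2·(3+5) − 6 = 10 → (3,5,10)
replace slot 2: 2·(3+10) − 5 = 21 → (3,21,10)
replace slot 3: 2·(3+21) − 10 = 38 → (3,21,38)
replace slot 1: 2·(21+38) − 3 = 115 → (115,21,38)

115,21,38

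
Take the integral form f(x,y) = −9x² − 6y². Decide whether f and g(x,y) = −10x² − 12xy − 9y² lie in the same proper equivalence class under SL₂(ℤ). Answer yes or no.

D₁ = -216, D₂ = -216
f is negative-definite; reduce −f:
−f: flip: (9,0,6)→(6,0,9)
−f: reduced (well bottom): (6,0,9) with a≤c, −a<b≤a
flip sign back: reduced form of f is (-6,0,-9)
g is negative-definite; reduce −g:
−g: translate: b→-8 (≡12 mod 20), so (10,12,9)→(10,-8,7)
−g: flip: (10,-8,7)→(7,8,10)
−g: translate: b→-6 (≡8 mod 14), so (7,8,10)→(7,-6,9)
−g: reduced (well bottom): (7,-6,9) with a≤c, −a<b≤a
flip sign back: reduced form of g is (-7,6,-9)
reduced forms (-6, 0, -9) vs (-7, 6, -9) ⇒ inequivalent

no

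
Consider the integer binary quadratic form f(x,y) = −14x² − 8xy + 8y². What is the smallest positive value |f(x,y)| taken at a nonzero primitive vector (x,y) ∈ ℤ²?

descent: ρ → (8,8,-14)  [lands on river]
river: ρ → (-14,20,2)
river: ρ → (2,20,-14)
river: ρ → (-14,8,8)
closes: descent 1, river 4
min |a| on river = 2

2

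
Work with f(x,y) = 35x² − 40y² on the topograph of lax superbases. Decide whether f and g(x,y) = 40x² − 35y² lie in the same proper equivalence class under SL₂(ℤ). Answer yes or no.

D₁ = 5600, D₂ = 5600
river cycle of f (length 2): (35, 70, -5), (-5, 70, 35)
river cycle of g (length 2): (-35, 70, 5), (5, 70, -35)
cycles differ ⇒ inequivalent

no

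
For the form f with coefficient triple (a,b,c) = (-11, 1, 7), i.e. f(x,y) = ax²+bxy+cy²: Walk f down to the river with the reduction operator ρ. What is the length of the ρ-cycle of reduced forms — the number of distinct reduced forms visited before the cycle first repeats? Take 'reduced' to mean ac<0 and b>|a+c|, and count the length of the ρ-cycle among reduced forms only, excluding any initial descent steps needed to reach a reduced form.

D = 309, ⌊√D⌋ = 17
descent: ρ → (7,13,-5)  [lands on river]
river: ρ → (-5,17,1)
river: ρ → (1,17,-5)
river: ρ → (-5,13,7)
river: ρ → (7,15,-3)
river: ρ → (-3,15,7)
ρ-cycle length = 6 (tail of 1 descent step not counted)

6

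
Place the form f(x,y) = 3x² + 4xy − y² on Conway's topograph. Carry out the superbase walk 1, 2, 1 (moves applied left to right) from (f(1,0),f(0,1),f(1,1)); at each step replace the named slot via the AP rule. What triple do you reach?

start (3,-1,6) = (f(1,0),f(0,1),f(1,1))
replace slot 1: 2·((-1)+6) − 3 = 7 → (7,-1,6)
replace slot 2: 2·(7+6) − (-1) = 27 → (7,27,6)
replace slot 1: 2·(27+6) − 7 = 59 → (59,27,6)

59,27,6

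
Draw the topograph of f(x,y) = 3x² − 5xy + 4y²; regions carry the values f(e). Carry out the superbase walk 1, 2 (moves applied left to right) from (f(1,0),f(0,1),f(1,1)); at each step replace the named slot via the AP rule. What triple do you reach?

start (3,4,2) = (f(1,0),f(0,1),f(1,1))
replace slot 1: 2·(4+2) − 3 = 9 → (9,4,2)
replace slot 2: 2·(9+2) − 4 = 18 → (9,18,2)

9,18,2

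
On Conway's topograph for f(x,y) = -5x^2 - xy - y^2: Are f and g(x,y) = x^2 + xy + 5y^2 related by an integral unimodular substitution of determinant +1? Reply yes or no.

D₁ = -19, D₂ = -19
f is negative-definite; reduce −f:
−f: flip: (5,1,1)→(1,-1,5)
−f: translate: b→1 (≡-1 mod 2), so (1,-1,5)→(1,1,5)
−f: reduced (well bottom): (1,1,5) with a≤c, −a<b≤a
flip sign back: reduced form of f is (-1,-1,-5)
g: reduced (well bottom): (1,1,5) with a≤c, −a<b≤a
reduced forms (-1, -1, -5) vs (1, 1, 5) ⇒ inequivalent

no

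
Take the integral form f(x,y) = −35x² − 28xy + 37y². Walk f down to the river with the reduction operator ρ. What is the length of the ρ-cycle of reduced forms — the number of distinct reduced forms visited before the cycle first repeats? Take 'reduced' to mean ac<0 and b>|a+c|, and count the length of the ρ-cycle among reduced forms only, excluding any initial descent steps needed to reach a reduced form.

D = 5964, ⌊√D⌋ = 77
descent: ρ → (37,28,-35)  [lands on river]
river: ρ → (-35,42,30)
river: ρ → (30,18,-47)
river: ρ → (-47,76,1)
river: ρ → (1,76,-47)
river: ρ → (-47,18,30)
river: ρ → (30,42,-35)
river: ρ → (-35,28,37)
river: ρ → (37,46,-26)
river: ρ → (-26,58,25)
river: ρ → (25,42,-42)
river: ρ → (-42,42,25)
river: ρ → (25,58,-26)
river: ρ → (-26,46,37)
ρ-cycle length = 14 (tail of 1 descent step not counted)

14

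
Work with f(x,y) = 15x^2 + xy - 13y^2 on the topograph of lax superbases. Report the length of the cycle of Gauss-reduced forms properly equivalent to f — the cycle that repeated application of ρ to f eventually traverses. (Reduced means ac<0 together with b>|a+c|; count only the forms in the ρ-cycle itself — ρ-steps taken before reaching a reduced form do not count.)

D = 781, ⌊√D⌋ = 27
descent: ρ → (-13,25,3)  [lands on river]
river: ρ → (3,23,-21)
river: ρ → (-21,19,5)
river: ρ → (5,21,-17)
river: ρ → (-17,13,9)
river: ρ → (9,23,-7)
river: ρ → (-7,19,15)
river: ρ → (15,11,-11)
river: ρ → (-11,11,15)
river: ρ → (15,19,-7)
river: ρ → (-7,23,9)
river: ρ → (9,13,-17)
river: ρ → (-17,21,5)
river: ρ → (5,19,-21)
river: ρ → (-21,23,3)
river: ρ → (3,25,-13)
river: ρ → (-13,27,1)
river: ρ → (1,27,-13)
ρ-cycle length = 18 (tail of 1 descent step not counted)

18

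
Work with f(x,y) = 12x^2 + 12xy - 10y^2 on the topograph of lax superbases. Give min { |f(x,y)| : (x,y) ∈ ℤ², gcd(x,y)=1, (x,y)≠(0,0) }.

river: ρ → (-10,8,14)
river: ρ → (14,20,-4)
river: ρ → (-4,20,14)
river: ρ → (14,8,-10)
river: ρ → (-10,12,12)
river: ρ → (12,12,-10)
closes: descent 0, river 6
min |a| on river = 4

4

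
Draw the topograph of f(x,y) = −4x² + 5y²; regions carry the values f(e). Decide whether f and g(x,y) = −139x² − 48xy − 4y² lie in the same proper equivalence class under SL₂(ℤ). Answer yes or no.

D₁ = 80, D₂ = 80
river cycle of f (length 2): (-4, 8, 1), (1, 8, -4)
river cycle of g (length 2): (-4, 8, 1), (1, 8, -4)
cycles coincide ⇒ equivalent

yes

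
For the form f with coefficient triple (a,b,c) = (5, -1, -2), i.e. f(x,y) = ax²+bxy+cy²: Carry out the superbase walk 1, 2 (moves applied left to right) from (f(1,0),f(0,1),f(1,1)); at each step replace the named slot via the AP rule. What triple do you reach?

start (5,-2,2) = (f(1,0),f(0,1),f(1,1))
replace slot 1: 2·((-2)+2) − 5 = -5 → (-5,-2,2)
replace slot 2: 2·((-5)+2) − (-2) = -4 → (-5,-4,2)

-5,-4,2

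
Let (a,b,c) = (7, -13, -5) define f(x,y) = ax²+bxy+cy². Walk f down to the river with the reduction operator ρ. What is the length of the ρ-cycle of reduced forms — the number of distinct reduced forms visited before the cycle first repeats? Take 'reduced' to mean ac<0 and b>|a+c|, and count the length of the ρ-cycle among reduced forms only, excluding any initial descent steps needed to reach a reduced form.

D = 309, ⌊√D⌋ = 17
descent: ρ → (-5,13,7)  [lands on river]
river: ρ → (7,15,-3)
river: ρ → (-3,15,7)
river: ρ → (7,13,-5)
river: ρ → (-5,17,1)
river: ρ → (1,17,-5)
ρ-cycle length = 6 (tail of 1 descent step not counted)

6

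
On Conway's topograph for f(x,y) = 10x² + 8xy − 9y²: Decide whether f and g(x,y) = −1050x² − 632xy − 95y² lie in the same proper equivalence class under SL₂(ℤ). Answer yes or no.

D₁ = 424, D₂ = 424
river cycle of f (length 18): (-9, 10, 9), (9, 8, -10), (-10, 12, 7), (7, 16, -6), (-6, 20, 1), (1, 20, -6), (-6, 16, 7), (7, 12, -10), (-10, 8, 9), (9, 10, -9), … (8 more)
river cycle of g (length 18): (-9, 10, 9), (9, 8, -10), (-10, 12, 7), (7, 16, -6), (-6, 20, 1), (1, 20, -6), (-6, 16, 7), (7, 12, -10), (-10, 8, 9), (9, 10, -9), … (8 more)
cycles coincide ⇒ equivalent

yes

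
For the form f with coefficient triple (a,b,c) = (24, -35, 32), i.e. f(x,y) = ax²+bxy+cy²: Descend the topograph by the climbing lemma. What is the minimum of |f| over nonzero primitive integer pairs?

translate: b→13 (≡-35 mod 48), so (24,-35,32)→(24,13,21)
flip: (24,13,21)→(21,-13,24)
reduced (well bottom): (21,-13,24) with a≤c, −a<b≤a
well minimum = a = 21

21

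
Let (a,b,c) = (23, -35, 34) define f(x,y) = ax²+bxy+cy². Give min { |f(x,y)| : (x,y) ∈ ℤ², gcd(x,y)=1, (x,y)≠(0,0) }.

translate: b→11 (≡-35 mod 46), so (23,-35,34)→(23,11,22)
flip: (23,11,22)→(22,-11,23)
reduced (well bottom): (22,-11,23) with a≤c, −a<b≤a
well minimum = a = 22

22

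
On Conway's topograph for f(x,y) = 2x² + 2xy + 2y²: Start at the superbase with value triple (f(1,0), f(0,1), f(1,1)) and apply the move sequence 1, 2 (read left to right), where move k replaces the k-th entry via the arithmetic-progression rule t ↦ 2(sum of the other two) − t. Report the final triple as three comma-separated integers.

start (2,2,6) = (f(1,0),f(0,1),f(1,1))
replace slot 1: 2·(2+6) − 2 = 14 → (14,2,6)
replace slot 2: 2·(14+6) − 2 = 38 → (14,38,6)

14,38,6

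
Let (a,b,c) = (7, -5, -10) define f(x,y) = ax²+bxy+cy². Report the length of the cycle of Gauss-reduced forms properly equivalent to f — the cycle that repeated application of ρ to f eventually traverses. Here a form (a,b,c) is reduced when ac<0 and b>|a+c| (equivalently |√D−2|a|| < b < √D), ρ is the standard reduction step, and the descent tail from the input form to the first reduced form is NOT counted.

D = 305, ⌊√D⌋ = 17
descent: ρ → (-10,5,7)  [lands on river]
river: ρ → (7,9,-8)
river: ρ → (-8,7,8)
river: ρ → (8,9,-7)
river: ρ → (-7,5,10)
river: ρ → (10,15,-2)
river: ρ → (-2,17,2)
river: ρ → (2,15,-10)
ρ-cycle length = 8 (tail of 1 descent step not counted)

8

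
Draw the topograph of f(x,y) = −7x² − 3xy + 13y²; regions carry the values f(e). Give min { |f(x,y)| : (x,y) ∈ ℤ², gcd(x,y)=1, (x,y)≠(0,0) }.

descent: ρ → (13,3,-7)
descent: ρ → (-7,11,9)  [lands on river]
river: ρ → (9,7,-9)
river: ρ → (-9,11,7)
river: ρ → (7,17,-3)
river: ρ → (-3,19,1)
river: ρ → (1,19,-3)
river: ρ → (-3,17,7)
river: ρ → (7,11,-9)
river: ρ → (-9,7,9)
river: ρ → (9,11,-7)
river: ρ → (-7,17,3)
river: ρ → (3,19,-1)
river: ρ → (-1,19,3)
river: ρ → (3,17,-7)
closes: descent 2, river 14
min |a| on river = 1

1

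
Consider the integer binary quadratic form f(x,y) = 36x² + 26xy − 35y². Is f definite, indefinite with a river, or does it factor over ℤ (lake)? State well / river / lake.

D = b²−4ac = 26² − 4·36·(-35) = 5716
D > 0 non-square ⇒ indefinite ⇒ periodic river

river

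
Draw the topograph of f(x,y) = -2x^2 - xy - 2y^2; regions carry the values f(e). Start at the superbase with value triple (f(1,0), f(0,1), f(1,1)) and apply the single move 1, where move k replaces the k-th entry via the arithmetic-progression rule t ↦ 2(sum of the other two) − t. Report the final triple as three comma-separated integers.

start (-2,-2,-5) = (f(1,0),f(0,1),f(1,1))
replace slot 1: 2·((-2)+(-5)) − (-2) = -12 → (-12,-2,-5)

-12,-2,-5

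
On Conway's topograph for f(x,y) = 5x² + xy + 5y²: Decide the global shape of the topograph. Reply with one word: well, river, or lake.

D = b²−4ac = 1² − 4·5·5 = -99
D < 0 ⇒ definite ⇒ every region one sign ⇒ single well

well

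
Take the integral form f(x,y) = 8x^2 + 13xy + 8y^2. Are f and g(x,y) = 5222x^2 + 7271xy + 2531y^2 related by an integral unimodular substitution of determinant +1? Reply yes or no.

D₁ = -87, D₂ = -87
f: translate: b→-3 (≡13 mod 16), so (8,13,8)→(8,-3,3)
f: flip: (8,-3,3)→(3,3,8)
f: reduced (well bottom): (3,3,8) with a≤c, −a<b≤a
g: translate: b→-3173 (≡7271 mod 10444), so (5222,7271,2531)→(5222,-3173,482)
g: flip: (5222,-3173,482)→(482,3173,5222)
g: translate: b→281 (≡3173 mod 964), so (482,3173,5222)→(482,281,41)
g: flip: (482,281,41)→(41,-281,482)
g: translate: b→-35 (≡-281 mod 82), so (41,-281,482)→(41,-35,8)
g: flip: (41,-35,8)→(8,35,41)
g: translate: b→3 (≡35 mod 16), so (8,35,41)→(8,3,3)
g: flip: (8,3,3)→(3,-3,8)
g: translate: b→3 (≡-3 mod 6), so (3,-3,8)→(3,3,8)
g: reduced (well bottom): (3,3,8) with a≤c, −a<b≤a
reduced forms (3, 3, 8) vs (3, 3, 8) ⇒ equivalent

yes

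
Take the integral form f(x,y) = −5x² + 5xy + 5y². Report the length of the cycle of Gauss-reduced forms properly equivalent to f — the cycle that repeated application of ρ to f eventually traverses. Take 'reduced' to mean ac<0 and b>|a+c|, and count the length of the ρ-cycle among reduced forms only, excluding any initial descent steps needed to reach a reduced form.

D = 125, ⌊√D⌋ = 11
river: ρ → (5,5,-5)
river: ρ → (-5,5,5)
ρ-cycle length = 2 (tail of 0 descent steps not counted)

2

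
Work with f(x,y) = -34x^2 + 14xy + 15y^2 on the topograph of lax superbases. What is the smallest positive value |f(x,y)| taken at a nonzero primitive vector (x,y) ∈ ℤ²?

descent: ρ → (15,46,-2)  [lands on river]
river: ρ → (-2,46,15)
river: ρ → (15,44,-5)
river: ρ → (-5,46,6)
river: ρ → (6,38,-33)
river: ρ → (-33,28,11)
river: ρ → (11,38,-18)
river: ρ → (-18,34,15)
river: ρ → (15,26,-26)
river: ρ → (-26,26,15)
river: ρ → (15,34,-18)
river: ρ → (-18,38,11)
river: ρ → (11,28,-33)
river: ρ → (-33,38,6)
river: ρ → (6,46,-5)
river: ρ → (-5,44,15)
closes: descent 1, river 16
min |a| on river = 2

2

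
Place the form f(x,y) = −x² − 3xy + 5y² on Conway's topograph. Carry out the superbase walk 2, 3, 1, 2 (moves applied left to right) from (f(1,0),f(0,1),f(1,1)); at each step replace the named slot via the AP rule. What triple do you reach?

start (-1,5,1) = (f(1,0),f(0,1),f(1,1))
replace slot 2: 2·((-1)+1) − 5 = -5 → (-1,-5,1)
replace slot 3: 2·((-1)+(-5)) − 1 = -13 → (-1,-5,-13)
replace slot 1: 2·((-5)+(-13)) − (-1) = -35 → (-35,-5,-13)
replace slot 2: 2·((-35)+(-13)) − (-5) = -91 → (-35,-91,-13)

-35,-91,-13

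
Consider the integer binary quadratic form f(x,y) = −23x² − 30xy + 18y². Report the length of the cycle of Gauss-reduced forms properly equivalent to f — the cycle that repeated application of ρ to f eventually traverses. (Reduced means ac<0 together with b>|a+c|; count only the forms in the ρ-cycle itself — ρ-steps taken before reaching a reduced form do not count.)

D = 2556, ⌊√D⌋ = 50
descent: ρ → (18,30,-23)  [lands on river]
river: ρ → (-23,16,25)
river: ρ → (25,34,-14)
river: ρ → (-14,50,1)
river: ρ → (1,50,-14)
river: ρ → (-14,34,25)
river: ρ → (25,16,-23)
river: ρ → (-23,30,18)
river: ρ → (18,42,-11)
river: ρ → (-11,46,10)
river: ρ → (10,34,-35)
river: ρ → (-35,36,9)
river: ρ → (9,36,-35)
river: ρ → (-35,34,10)
river: ρ → (10,46,-11)
river: ρ → (-11,42,18)
ρ-cycle length = 16 (tail of 1 descent step not counted)

16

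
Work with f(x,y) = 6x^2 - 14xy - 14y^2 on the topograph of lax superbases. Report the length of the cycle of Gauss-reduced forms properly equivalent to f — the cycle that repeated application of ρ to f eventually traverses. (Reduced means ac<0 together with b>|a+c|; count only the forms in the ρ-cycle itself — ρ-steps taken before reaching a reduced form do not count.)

D = 532, ⌊√D⌋ = 23
descent: ρ → (-14,14,6)  [lands on river]
river: ρ → (6,22,-2)
river: ρ → (-2,22,6)
river: ρ → (6,14,-14)
ρ-cycle length = 4 (tail of 1 descent step not counted)

4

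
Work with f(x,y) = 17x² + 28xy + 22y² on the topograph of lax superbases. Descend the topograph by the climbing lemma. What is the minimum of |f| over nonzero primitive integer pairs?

translate: b→-6 (≡28 mod 34), so (17,28,22)→(17,-6,11)
flip: (17,-6,11)→(11,6,17)
reduced (well bottom): (11,6,17) with a≤c, −a<b≤a
well minimum = a = 11

11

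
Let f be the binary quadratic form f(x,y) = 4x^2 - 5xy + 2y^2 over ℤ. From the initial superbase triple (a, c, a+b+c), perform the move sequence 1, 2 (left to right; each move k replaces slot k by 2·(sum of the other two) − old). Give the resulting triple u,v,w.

start (4,2,1) = (f(1,0),f(0,1),f(1,1))
replace slot 1: 2·(2+1) − 4 = 2 → (2,2,1)
replace slot 2: 2·(2+1) − 2 = 4 → (2,4,1)

2,4,1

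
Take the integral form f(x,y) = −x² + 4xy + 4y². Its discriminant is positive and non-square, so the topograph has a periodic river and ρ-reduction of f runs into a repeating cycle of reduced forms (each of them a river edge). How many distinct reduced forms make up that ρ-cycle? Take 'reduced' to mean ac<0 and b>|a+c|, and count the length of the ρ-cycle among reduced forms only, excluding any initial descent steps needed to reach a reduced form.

D = 32, ⌊√D⌋ = 5
river: ρ → (4,4,-1)
river: ρ → (-1,4,4)
ρ-cycle length = 2 (tail of 0 descent steps not counted)

2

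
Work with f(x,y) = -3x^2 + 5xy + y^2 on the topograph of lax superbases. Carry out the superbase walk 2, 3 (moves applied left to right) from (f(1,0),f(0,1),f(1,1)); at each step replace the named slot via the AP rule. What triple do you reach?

start (-3,1,3) = (f(1,0),f(0,1),f(1,1))
replace slot 2: 2·((-3)+3) − 1 = -1 → (-3,-1,3)
replace slot 3: 2·((-3)+(-1)) − 3 = -11 → (-3,-1,-11)

-3,-1,-11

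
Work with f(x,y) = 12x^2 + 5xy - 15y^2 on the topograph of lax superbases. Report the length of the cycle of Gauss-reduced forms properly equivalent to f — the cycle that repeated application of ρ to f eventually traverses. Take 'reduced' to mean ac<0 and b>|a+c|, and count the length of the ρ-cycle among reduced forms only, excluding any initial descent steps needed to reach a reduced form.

D = 745, ⌊√D⌋ = 27
river: ρ → (-15,25,2)
river: ρ → (2,27,-2)
river: ρ → (-2,25,15)
river: ρ → (15,5,-12)
river: ρ → (-12,19,8)
river: ρ → (8,13,-18)
river: ρ → (-18,23,3)
river: ρ → (3,25,-10)
river: ρ → (-10,15,13)
river: ρ → (13,11,-12)
river: ρ → (-12,13,12)
river: ρ → (12,11,-13)
river: ρ → (-13,15,10)
river: ρ → (10,25,-3)
river: ρ → (-3,23,18)
river: ρ → (18,13,-8)
river: ρ → (-8,19,12)
river: ρ → (12,5,-15)
ρ-cycle length = 18 (tail of 0 descent steps not counted)

18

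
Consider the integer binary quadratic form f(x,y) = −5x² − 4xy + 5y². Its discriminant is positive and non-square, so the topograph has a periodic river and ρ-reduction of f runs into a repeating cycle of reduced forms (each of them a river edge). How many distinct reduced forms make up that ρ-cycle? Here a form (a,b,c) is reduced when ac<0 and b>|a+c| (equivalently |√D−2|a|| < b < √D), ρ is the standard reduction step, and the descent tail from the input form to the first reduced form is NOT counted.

D = 116, ⌊√D⌋ = 10
descent: ρ → (5,4,-5)  [lands on river]
river: ρ → (-5,6,4)
river: ρ → (4,10,-1)
river: ρ → (-1,10,4)
river: ρ → (4,6,-5)
river: ρ → (-5,4,5)
river: ρ → (5,6,-4)
river: ρ → (-4,10,1)
river: ρ → (1,10,-4)
river: ρ → (-4,6,5)
ρ-cycle length = 10 (tail of 1 descent step not counted)

10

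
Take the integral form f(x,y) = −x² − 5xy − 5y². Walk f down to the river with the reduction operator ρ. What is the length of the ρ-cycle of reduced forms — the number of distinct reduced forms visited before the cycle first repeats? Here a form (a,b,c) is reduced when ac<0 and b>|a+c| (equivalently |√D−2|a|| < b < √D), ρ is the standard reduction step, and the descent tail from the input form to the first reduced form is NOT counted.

D = 5, ⌊√D⌋ = 2
descent: ρ → (-5,5,-1)
descent: ρ → (-1,1,1)  [lands on river]
river: ρ → (1,1,-1)
ρ-cycle length = 2 (tail of 2 descent steps not counted)

2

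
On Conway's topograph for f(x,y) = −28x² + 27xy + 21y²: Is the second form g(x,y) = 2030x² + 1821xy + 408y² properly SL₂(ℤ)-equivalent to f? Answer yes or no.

D₁ = 3081, D₂ = 3081
river cycle of f (length 8): (21, 15, -34), (-34, 53, 2), (2, 55, -7), (-7, 43, 44), (44, 45, -6), (-6, 51, 20), (20, 29, -28), (-28, 27, 21)
river cycle of g (length 8): (20, 29, -28), (-28, 27, 21), (21, 15, -34), (-34, 53, 2), (2, 55, -7), (-7, 43, 44), (44, 45, -6), (-6, 51, 20)
cycles coincide ⇒ equivalent

yes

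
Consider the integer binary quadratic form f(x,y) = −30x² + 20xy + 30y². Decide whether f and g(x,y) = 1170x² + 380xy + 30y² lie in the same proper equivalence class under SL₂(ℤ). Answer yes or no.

D₁ = 4000, D₂ = 4000
river cycle of f (length 6): (30, 40, -20), (-20, 40, 30), (30, 20, -30), (-30, 40, 20), (20, 40, -30), (-30, 20, 30)
river cycle of g (length 6): (30, 40, -20), (-20, 40, 30), (30, 20, -30), (-30, 40, 20), (20, 40, -30), (-30, 20, 30)
cycles coincide ⇒ equivalent

yes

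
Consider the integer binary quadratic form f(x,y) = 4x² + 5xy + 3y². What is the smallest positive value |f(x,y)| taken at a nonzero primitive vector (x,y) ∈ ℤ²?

translate: b→-3 (≡5 mod 8), so (4,5,3)→(4,-3,2)
flip: (4,-3,2)→(2,3,4)
translate: b→-1 (≡3 mod 4), so (2,3,4)→(2,-1,3)
reduced (well bottom): (2,-1,3) with a≤c, −a<b≤a
well minimum = a = 2

2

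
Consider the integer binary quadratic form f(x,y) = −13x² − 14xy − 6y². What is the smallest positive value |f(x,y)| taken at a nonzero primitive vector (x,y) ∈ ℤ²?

translate: b→-12 (≡14 mod 26), so (13,14,6)→(13,-12,5)
flip: (13,-12,5)→(5,12,13)
translate: b→2 (≡12 mod 10), so (5,12,13)→(5,2,6)
reduced (well bottom): (5,2,6) with a≤c, −a<b≤a
well minimum |f| = |-5| = 5 (negative-definite)

5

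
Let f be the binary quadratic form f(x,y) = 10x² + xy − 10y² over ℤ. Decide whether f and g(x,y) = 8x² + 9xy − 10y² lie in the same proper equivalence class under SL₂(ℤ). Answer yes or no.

D₁ = 401, D₂ = 401
river cycle of f (length 6): (-10, 19, 1), (1, 19, -10), (-10, 1, 10), (10, 19, -1), (-1, 19, 10), (10, 1, -10)
river cycle of g (length 10): (-10, 11, 7), (7, 17, -4), (-4, 15, 11), (11, 7, -8), (-8, 9, 10), (10, 11, -7), (-7, 17, 4), (4, 15, -11), (-11, 7, 8), (8, 9, -10)
cycles differ ⇒ inequivalent

no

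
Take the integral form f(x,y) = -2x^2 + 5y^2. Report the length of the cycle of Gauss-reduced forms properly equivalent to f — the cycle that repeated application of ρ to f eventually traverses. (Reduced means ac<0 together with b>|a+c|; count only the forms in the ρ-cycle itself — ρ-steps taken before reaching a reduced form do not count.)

D = 40, ⌊√D⌋ = 6
descent: ρ → (5,0,-2)
descent: ρ → (-2,4,3)  [lands on river]
river: ρ → (3,2,-3)
river: ρ → (-3,4,2)
river: ρ → (2,4,-3)
river: ρ → (-3,2,3)
river: ρ → (3,4,-2)
ρ-cycle length = 6 (tail of 2 descent steps not counted)

6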